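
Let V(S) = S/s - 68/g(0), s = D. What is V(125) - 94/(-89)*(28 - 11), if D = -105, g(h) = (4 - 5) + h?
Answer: 158425/1869 ≈ 84.765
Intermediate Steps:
g(h) = -1 + h
s = -105
V(S) = 68 - S/105 (V(S) = S/(-105) - 68/(-1 + 0) = S*(-1/105) - 68/(-1) = -S/105 - 68*(-1) = -S/105 + 68 = 68 - S/105)
V(125) - 94/(-89)*(28 - 11) = (68 - 1/105*125) - 94/(-89)*(28 - 11) = (68 - 25/21) - 94*(-1/89)*17 = 1403/21 - (-94)*17/89 = 1403/21 - 1*(-1598/89) = 1403/21 + 1598/89 = 158425/1869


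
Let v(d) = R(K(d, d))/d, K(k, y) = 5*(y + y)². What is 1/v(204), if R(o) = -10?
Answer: -102/5 ≈ -20.400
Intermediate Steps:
K(k, y) = 20*y² (K(k, y) = 5*(2*y)² = 5*(4*y²) = 20*y²)
v(d) = -10/d
1/v(204) = 1/(-10/204) = 1/(-10*1/204) = 1/(-5/102) = -102/5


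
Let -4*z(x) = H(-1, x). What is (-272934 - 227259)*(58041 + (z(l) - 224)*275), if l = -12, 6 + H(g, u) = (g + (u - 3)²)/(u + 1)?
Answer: 1747174149/2 ≈ 8.7359e+8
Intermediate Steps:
H(g, u) = -6 + (g + (-3 + u)²)/(1 + u) (H(g, u) = -6 + (g + (u - 3)²)/(u + 1) = -6 + (g + (-3 + u)²)/(1 + u))
z(x) = -(2 + x² - 12*x)/(4*(1 + x)) (z(x) = -(3 - 1 + x² - 12*x)/(4*(1 + x)) = -(2 + x² - 12*x)/(4*(1 + x)))
(-272934 - 227259)*(58041 + (z(l) - 224)*275) = (-272934 - 227259)*(58041 + ((-2 - 1*(-12)² + 12*(-12))/(4*(1 - 12)) - 224)*275) = -500193*(58041 + ((¼)*(-2 - 1*144 - 144)/(-11) - 224)*275) = -500193*(58041 + ((¼)*(-1/11)*(-2 - 144 - 144) - 224)*275) = -500193*(58041 + ((¼)*(-1/11)*(-290) - 224)*275) = -500193*(58041 + (145/22 - 224)*275) = -500193*(58041 - 4783/22*275) = -500193*(58041 - 119575/2) = -500193*(-3493/2) = 1747174149/2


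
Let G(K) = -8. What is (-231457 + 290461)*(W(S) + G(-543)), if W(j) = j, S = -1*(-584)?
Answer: 33986304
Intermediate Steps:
S = 584
(-231457 + 290461)*(W(S) + G(-543)) = (-231457 + 290461)*(584 - 8) = 59004*576 = 33986304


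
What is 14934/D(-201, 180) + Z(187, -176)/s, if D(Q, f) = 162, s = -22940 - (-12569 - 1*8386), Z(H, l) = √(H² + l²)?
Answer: 2489/27 - 11*√545/1985 ≈ 92.056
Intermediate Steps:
s = -1985 (s = -22940 - (-12569 - 8386) = -22940 - 1*(-20955) = -22940 + 20955 = -1985)
14934/D(-201, 180) + Z(187, -176)/s = 14934/162 + √(187² + (-176)²)/(-1985) = 14934*(1/162) + √(34969 + 30976)*(-1/1985) = 2489/27 + √65945*(-1/1985) = 2489/27 + (11*√545)*(-1/1985) = 2489/27 - 11*√545/1985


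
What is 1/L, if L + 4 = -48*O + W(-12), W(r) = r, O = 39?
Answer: -1/1888 ≈ -0.00052966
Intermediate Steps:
L = -1888 (L = -4 + (-48*39 - 12) = -4 + (-1872 - 12) = -4 - 1884 = -1888)
1/L = 1/(-1888) = -1/1888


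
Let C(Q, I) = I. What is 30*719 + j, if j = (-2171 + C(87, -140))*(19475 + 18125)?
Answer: -86872030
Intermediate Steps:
j = -86893600 (j = (-2171 - 140)*(19475 + 18125) = -2311*37600 = -86893600)
30*719 + j = 30*719 - 86893600 = 21570 - 86893600 = -86872030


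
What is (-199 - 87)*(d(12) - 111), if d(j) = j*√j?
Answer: 31746 - 6864*√3 ≈ 19857.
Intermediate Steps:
d(j) = j^(3/2)
(-199 - 87)*(d(12) - 111) = (-199 - 87)*(12^(3/2) - 111) = -286*(24*√3 - 111) = -286*(-111 + 24*√3) = 31746 - 6864*√3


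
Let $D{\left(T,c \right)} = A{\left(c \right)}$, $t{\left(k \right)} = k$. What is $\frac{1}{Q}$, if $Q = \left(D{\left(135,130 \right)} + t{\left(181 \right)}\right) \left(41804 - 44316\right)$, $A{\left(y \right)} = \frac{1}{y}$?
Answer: $- \frac{65}{29554936} \approx -2.1993 \cdot 10^{-6}$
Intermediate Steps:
$D{\left(T,c \right)} = \frac{1}{c}$
$Q = - \frac{29554936}{65}$ ($Q = \left(\frac{1}{130} + 181\right) \left(41804 - 44316\right) = \left(\frac{1}{130} + 181\right) \left(-2512\right) = \frac{23531}{130} \left(-2512\right) = - \frac{29554936}{65} \approx -4.5469 \cdot 10^{5}$)
$\frac{1}{Q} = \frac{1}{- \frac{29554936}{65}} = - \frac{65}{29554936}$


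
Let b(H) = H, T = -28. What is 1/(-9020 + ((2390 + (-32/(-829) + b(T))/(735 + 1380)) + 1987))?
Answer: -350667/1628151517 ≈ -0.00021538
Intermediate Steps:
1/(-9020 + ((2390 + (-32/(-829) + b(T))/(735 + 1380)) + 1987)) = 1/(-9020 + ((2390 + (-32/(-829) - 28)/(735 + 1380)) + 1987)) = 1/(-9020 + ((2390 + (-32*(-1/829) - 28)/2115) + 1987)) = 1/(-9020 + ((2390 + (32/829 - 28)*(1/2115)) + 1987)) = 1/(-9020 + ((2390 - 23180/829*1/2115) + 1987)) = 1/(-9020 + ((2390 - 4636/350667) + 1987)) = 1/(-9020 + (838089494/350667 + 1987)) = 1/(-9020 + 1534864823/350667) = 1/(-1628151517/350667) = -350667/1628151517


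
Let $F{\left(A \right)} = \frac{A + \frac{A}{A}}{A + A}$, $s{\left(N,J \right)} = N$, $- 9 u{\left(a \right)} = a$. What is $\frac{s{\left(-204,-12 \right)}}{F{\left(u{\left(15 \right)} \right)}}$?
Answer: $-1020$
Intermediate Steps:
$u{\left(a \right)} = - \frac{a}{9}$
$F{\left(A \right)} = \frac{1 + A}{2 A}$ ($F{\left(A \right)} = \frac{A + 1}{2 A} = \left(1 + A\right) \frac{1}{2 A} = \frac{1 + A}{2 A}$)
$\frac{s{\left(-204,-12 \right)}}{F{\left(u{\left(15 \right)} \right)}} = - \frac{204}{\frac{1}{2} \frac{1}{\left(- \frac{1}{9}\right) 15} \left(1 - \frac{5}{3}\right)} = - \frac{204}{\frac{1}{2} \frac{1}{- \frac{5}{3}} \left(1 - \frac{5}{3}\right)} = - \frac{204}{\frac{1}{2} \left(- \frac{3}{5}\right) \left(- \frac{2}{3}\right)} = - 204 \frac{1}{\frac{1}{5}} = \left(-204\right) 5 = -1020$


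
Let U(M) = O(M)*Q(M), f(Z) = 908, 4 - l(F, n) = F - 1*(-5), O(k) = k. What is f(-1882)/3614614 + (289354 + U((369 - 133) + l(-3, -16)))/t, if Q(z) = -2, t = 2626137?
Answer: 523283497744/4746235783059 ≈ 0.11025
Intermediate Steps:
l(F, n) = -1 - F (l(F, n) = 4 - (F - 1*(-5)) = 4 - (F + 5) = 4 - (5 + F) = 4 + (-5 - F) = -1 - F)
U(M) = -2*M (U(M) = M*(-2) = -2*M)
f(-1882)/3614614 + (289354 + U((369 - 133) + l(-3, -16)))/t = 908/3614614 + (289354 - 2*((369 - 133) + (-1 - 1*(-3))))/2626137 = 908*(1/3614614) + (289354 - 2*(236 + (-1 + 3)))*(1/2626137) = 454/1807307 + (289354 - 2*(236 + 2))*(1/2626137) = 454/1807307 + (289354 - 2*238)*(1/2626137) = 454/1807307 + (289354 - 476)*(1/2626137) = 454/1807307 + 288878*(1/2626137) = 454/1807307 + 288878/2626137 = 523283497744/4746235783059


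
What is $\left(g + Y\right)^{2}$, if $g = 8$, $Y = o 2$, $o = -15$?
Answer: $484$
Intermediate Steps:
$Y = -30$ ($Y = \left(-15\right) 2 = -30$)
$\left(g + Y\right)^{2} = \left(8 - 30\right)^{2} = \left(-22\right)^{2} = 484$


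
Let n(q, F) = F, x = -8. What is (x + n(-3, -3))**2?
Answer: 121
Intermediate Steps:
(x + n(-3, -3))**2 = (-8 - 3)**2 = (-11)**2 = 121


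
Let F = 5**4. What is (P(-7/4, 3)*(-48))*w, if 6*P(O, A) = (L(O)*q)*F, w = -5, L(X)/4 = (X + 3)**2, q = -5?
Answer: -781250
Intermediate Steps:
L(X) = 4*(3 + X)**2 (L(X) = 4*(X + 3)**2 = 4*(3 + X)**2)
F = 625
P(O, A) = -6250*(3 + O)**2/3 (P(O, A) = (((4*(3 + O)**2)*(-5))*625)/6 = (-20*(3 + O)**2*625)/6 = (-12500*(3 + O)**2)/6 = -6250*(3 + O)**2/3)
(P(-7/4, 3)*(-48))*w = (-6250*(3 - 7/4)**2/3*(-48))*(-5) = (-6250*(5/4)**2/3*(-48))*(-5) = (-6250/3*25/16*(-48))*(-5) = -78125/24*(-48)*(-5) = 156250*(-5) = -781250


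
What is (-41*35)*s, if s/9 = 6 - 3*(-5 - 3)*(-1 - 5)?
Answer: 1782270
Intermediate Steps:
s = -1242 (s = 9*(6 - 3*(-5 - 3)*(-1 - 5)) = 9*(6 - (-24)*(-6)) = 9*(6 - 3*48) = 9*(6 - 144) = 9*(-138) = -1242)
(-41*35)*s = -41*35*(-1242) = -1435*(-1242) = 1782270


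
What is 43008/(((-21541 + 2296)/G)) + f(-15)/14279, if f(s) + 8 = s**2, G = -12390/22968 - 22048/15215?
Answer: 5947400722947509/1333762027437675 ≈ 4.4591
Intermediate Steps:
G = -115818719/58243020 (G = -12390*1/22968 - 22048*1/15215 = -2065/3828 - 22048/15215 = -115818719/58243020 ≈ -1.9885)
f(s) = -8 + s**2
43008/(((-21541 + 2296)/G)) + f(-15)/14279 = 43008/(((-21541 + 2296)/(-115818719/58243020))) + (-8 + (-15)**2)/14279 = 43008/((-19245*(-58243020/115818719))) + (-8 + 225)*(1/14279) = 43008/(1120886919900/115818719) + 217*(1/14279) = 43008*(115818719/1120886919900) + 217/14279 = 415094288896/93407243325 + 217/14279 = 5947400722947509/1333762027437675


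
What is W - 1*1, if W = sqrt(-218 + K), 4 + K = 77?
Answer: -1 + I*sqrt(145) ≈ -1.0 + 12.042*I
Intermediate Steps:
K = 73 (K = -4 + 77 = 73)
W = I*sqrt(145) (W = sqrt(-218 + 73) = sqrt(-145) = I*sqrt(145) ≈ 12.042*I)
W - 1*1 = I*sqrt(145) - 1*1 = I*sqrt(145) - 1 = -1 + I*sqrt(145)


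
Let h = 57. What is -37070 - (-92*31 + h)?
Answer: -34275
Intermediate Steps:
-37070 - (-92*31 + h) = -37070 - (-92*31 + 57) = -37070 - (-2852 + 57) = -37070 - 1*(-2795) = -37070 + 2795 = -34275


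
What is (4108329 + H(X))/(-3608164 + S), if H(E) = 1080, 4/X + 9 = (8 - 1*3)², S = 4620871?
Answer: 456601/112523 ≈ 4.0578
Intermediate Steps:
X = ¼ (X = 4/(-9 + (8 - 1*3)²) = 4/(-9 + (8 - 3)²) = 4/(-9 + 5²) = 4/(-9 + 25) = 4/16 = 4*(1/16) = ¼ ≈ 0.25000)
(4108329 + H(X))/(-3608164 + S) = (4108329 + 1080)/(-3608164 + 4620871) = 4109409/1012707 = 4109409*(1/1012707) = 456601/112523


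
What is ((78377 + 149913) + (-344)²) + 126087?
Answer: 472713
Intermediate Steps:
((78377 + 149913) + (-344)²) + 126087 = (228290 + 118336) + 126087 = 346626 + 126087 = 472713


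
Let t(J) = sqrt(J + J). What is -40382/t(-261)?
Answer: 20191*I*sqrt(58)/87 ≈ 1767.5*I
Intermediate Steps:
t(J) = sqrt(2)*sqrt(J) (t(J) = sqrt(2*J) = sqrt(2)*sqrt(J))
-40382/t(-261) = -40382*(-I*sqrt(58)/174) = -(-20191)*I*sqrt(58)/87 = 20191*I*sqrt(58)/87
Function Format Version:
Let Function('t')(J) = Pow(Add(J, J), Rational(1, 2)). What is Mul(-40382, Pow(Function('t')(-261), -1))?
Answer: Mul(Rational(20191, 87), I, Pow(58, Rational(1, 2))) ≈ Mul(1767.5, I)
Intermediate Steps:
Function('t')(J) = Mul(Pow(2, Rational(1, 2)), Pow(J, Rational(1, 2))) (Function('t')(J) = Pow(Mul(2, J), Rational(1, 2)) = Mul(Pow(2, Rational(1, 2)), Pow(J, Rational(1, 2))))
Mul(-40382, Pow(Function('t')(-261), -1)) = Mul(-40382, Pow(Mul(Pow(2, Rational(1, 2)), Pow(-261, Rational(1, 2))), -1)) = Mul(-40382, Pow(Mul(Pow(2, Rational(1, 2)), Mul(3, I, Pow(29, Rational(1, 2)))), -1)) = Mul(-40382, Pow(Mul(3, I, Pow(58, Rational(1, 2))), -1)) = Mul(-40382, Mul(Rational(-1, 174), I, Pow(58, Rational(1, 2)))) = Mul(Rational(20191, 87), I, Pow(58, Rational(1, 2)))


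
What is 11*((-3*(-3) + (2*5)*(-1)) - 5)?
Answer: -66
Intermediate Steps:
11*((-3*(-3) + (2*5)*(-1)) - 5) = 11*((9 + 10*(-1)) - 5) = 11*((9 - 10) - 5) = 11*(-1 - 5) = 11*(-6) = -66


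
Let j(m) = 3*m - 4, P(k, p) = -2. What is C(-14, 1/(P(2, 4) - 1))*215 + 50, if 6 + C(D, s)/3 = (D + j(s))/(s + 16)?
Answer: -216305/47 ≈ -4602.2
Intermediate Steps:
j(m) = -4 + 3*m
C(D, s) = -18 + 3*(-4 + D + 3*s)/(16 + s) (C(D, s) = -18 + 3*((D + (-4 + 3*s))/(s + 16)) = -18 + 3*((-4 + D + 3*s)/(16 + s)) = -18 + 3*(-4 + D + 3*s)/(16 + s))
C(-14, 1/(P(2, 4) - 1))*215 + 50 = (3*(-100 - 14 - 3/(-2 - 1))/(16 + 1/(-2 - 1)))*215 + 50 = (3*(-100 - 14 - 3/(-3))/(16 + 1/(-3)))*215 + 50 = (3*(-100 - 14 - 3*(-⅓))/(16 - ⅓))*215 + 50 = (3*(-100 - 14 + 1)/(47/3))*215 + 50 = (3*(3/47)*(-113))*215 + 50 = -1017/47*215 + 50 = -218655/47 + 50 = -216305/47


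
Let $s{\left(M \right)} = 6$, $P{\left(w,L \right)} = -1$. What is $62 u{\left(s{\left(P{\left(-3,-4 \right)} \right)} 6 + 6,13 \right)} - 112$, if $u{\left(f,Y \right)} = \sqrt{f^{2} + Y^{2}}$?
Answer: $-112 + 62 \sqrt{1933} \approx 2613.9$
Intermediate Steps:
$u{\left(f,Y \right)} = \sqrt{Y^{2} + f^{2}}$
$62 u{\left(s{\left(P{\left(-3,-4 \right)} \right)} 6 + 6,13 \right)} - 112 = 62 \sqrt{13^{2} + \left(6 \cdot 6 + 6\right)^{2}} - 112 = 62 \sqrt{169 + \left(36 + 6\right)^{2}} - 112 = 62 \sqrt{169 + 42^{2}} - 112 = 62 \sqrt{169 + 1764} - 112 = 62 \sqrt{1933} - 112 = -112 + 62 \sqrt{1933}$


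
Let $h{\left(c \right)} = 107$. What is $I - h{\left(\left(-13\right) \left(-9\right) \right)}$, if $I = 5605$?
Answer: $5498$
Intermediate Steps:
$I - h{\left(\left(-13\right) \left(-9\right) \right)} = 5605 - 107 = 5498$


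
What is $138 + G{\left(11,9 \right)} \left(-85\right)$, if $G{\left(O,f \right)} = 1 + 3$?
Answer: $-202$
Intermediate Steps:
$G{\left(O,f \right)} = 4$
$138 + G{\left(11,9 \right)} \left(-85\right) = 138 + 4 \left(-85\right) = 138 - 340 = -202$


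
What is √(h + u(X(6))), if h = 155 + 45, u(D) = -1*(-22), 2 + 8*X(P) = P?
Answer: √222 ≈ 14.900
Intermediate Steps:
X(P) = -¼ + P/8
u(D) = 22
h = 200
√(h + u(X(6))) = √(200 + 22) = √222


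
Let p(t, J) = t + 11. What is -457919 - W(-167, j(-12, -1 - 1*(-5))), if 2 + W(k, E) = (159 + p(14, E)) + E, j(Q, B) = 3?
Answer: -458104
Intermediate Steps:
p(t, J) = 11 + t
W(k, E) = 182 + E (W(k, E) = -2 + ((159 + (11 + 14)) + E) = -2 + ((159 + 25) + E) = -2 + (184 + E) = 182 + E)
-457919 - W(-167, j(-12, -1 - 1*(-5))) = -457919 - (182 + 3) = -457919 - 1*185 = -457919 - 185 = -458104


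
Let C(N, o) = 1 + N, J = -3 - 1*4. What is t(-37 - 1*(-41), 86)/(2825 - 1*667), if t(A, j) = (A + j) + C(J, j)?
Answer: 42/1079 ≈ 0.038925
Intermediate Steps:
J = -7 (J = -3 - 4 = -7)
t(A, j) = -6 + A + j (t(A, j) = (A + j) + (1 - 7) = (A + j) - 6 = -6 + A + j)
t(-37 - 1*(-41), 86)/(2825 - 1*667) = (-6 + (-37 - 1*(-41)) + 86)/(2825 - 1*667) = (-6 + (-37 + 41) + 86)/(2825 - 667) = (-6 + 4 + 86)/2158 = 84*(1/2158) = 42/1079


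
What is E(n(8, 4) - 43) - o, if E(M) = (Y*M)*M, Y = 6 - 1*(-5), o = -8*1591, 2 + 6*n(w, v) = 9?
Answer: 1151219/36 ≈ 31978.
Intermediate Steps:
n(w, v) = 7/6 (n(w, v) = -⅓ + (⅙)*9 = -⅓ + 3/2 = 7/6)
o = -12728
Y = 11 (Y = 6 + 5 = 11)
E(M) = 11*M² (E(M) = (11*M)*M = 11*M²)
E(n(8, 4) - 43) - o = 11*(7/6 - 43)² - 1*(-12728) = 11*(-251/6)² + 12728 = 11*(63001/36) + 12728 = 693011/36 + 12728 = 1151219/36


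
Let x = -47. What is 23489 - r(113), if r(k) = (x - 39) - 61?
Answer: 23636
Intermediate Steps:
r(k) = -147 (r(k) = (-47 - 39) - 61 = -86 - 61 = -147)
23489 - r(113) = 23489 - 1*(-147) = 23489 + 147 = 23636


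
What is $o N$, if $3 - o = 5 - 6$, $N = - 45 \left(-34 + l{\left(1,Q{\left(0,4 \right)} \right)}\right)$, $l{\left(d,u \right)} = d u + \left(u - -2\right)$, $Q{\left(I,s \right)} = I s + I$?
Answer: $5760$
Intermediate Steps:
$Q{\left(I,s \right)} = I + I s$
$l{\left(d,u \right)} = 2 + u + d u$ ($l{\left(d,u \right)} = d u + \left(u + 2\right) = d u + \left(2 + u\right) = 2 + u + d u$)
$N = 1440$ ($N = - 45 \left(-34 + \left(2 + 0 \left(1 + 4\right) + 1 \cdot 0 \left(1 + 4\right)\right)\right) = - 45 \left(-34 + \left(2 + 0 \cdot 5 + 1 \cdot 0 \cdot 5\right)\right) = - 45 \left(-34 + \left(2 + 0 + 1 \cdot 0\right)\right) = - 45 \left(-34 + \left(2 + 0 + 0\right)\right) = - 45 \left(-34 + 2\right) = \left(-45\right) \left(-32\right) = 1440$)
$o = 4$ ($o = 3 - \left(5 - 6\right) = 3 - -1 = 3 + 1 = 4$)
$o N = 4 \cdot 1440 = 5760$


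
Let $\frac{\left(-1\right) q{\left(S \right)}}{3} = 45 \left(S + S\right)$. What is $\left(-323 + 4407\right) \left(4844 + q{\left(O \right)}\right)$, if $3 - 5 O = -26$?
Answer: $13387352$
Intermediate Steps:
$O = \frac{29}{5}$ ($O = \frac{3}{5} - - \frac{26}{5} = \frac{3}{5} + \frac{26}{5} = \frac{29}{5} \approx 5.8$)
$q{\left(S \right)} = - 270 S$ ($q{\left(S \right)} = - 3 \cdot 45 \left(S + S\right) = - 3 \cdot 45 \cdot 2 S = - 3 \cdot 90 S = - 270 S$)
$\left(-323 + 4407\right) \left(4844 + q{\left(O \right)}\right) = \left(-323 + 4407\right) \left(4844 - 1566\right) = 4084 \left(4844 - 1566\right) = 4084 \cdot 3278 = 13387352$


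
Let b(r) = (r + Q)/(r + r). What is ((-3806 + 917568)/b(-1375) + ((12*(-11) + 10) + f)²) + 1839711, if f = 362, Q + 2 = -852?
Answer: 6741951719/2229 ≈ 3.0247e+6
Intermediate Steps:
Q = -854 (Q = -2 - 852 = -854)
b(r) = (-854 + r)/(2*r) (b(r) = (r - 854)/(r + r) = (-854 + r)/((2*r)) = (-854 + r)*(1/(2*r)) = (-854 + r)/(2*r))
((-3806 + 917568)/b(-1375) + ((12*(-11) + 10) + f)²) + 1839711 = ((-3806 + 917568)/(((½)*(-854 - 1375)/(-1375))) + ((12*(-11) + 10) + 362)²) + 1839711 = (913762/(((½)*(-1/1375)*(-2229))) + ((-132 + 10) + 362)²) + 1839711 = (913762/(2229/2750) + (-122 + 362)²) + 1839711 = (913762*(2750/2229) + 240²) + 1839711 = (2512845500/2229 + 57600) + 1839711 = 2641235900/2229 + 1839711 = 6741951719/2229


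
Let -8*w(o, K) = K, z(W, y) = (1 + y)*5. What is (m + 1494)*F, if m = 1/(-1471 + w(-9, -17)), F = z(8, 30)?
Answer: 2721177830/11751 ≈ 2.3157e+5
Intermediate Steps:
z(W, y) = 5 + 5*y
w(o, K) = -K/8
F = 155 (F = 5 + 5*30 = 5 + 150 = 155)
m = -8/11751 (m = 1/(-1471 - 1/8*(-17)) = 1/(-1471 + 17/8) = 1/(-11751/8) = -8/11751 ≈ -0.00068079)
(m + 1494)*F = (-8/11751 + 1494)*155 = (17555986/11751)*155 = 2721177830/11751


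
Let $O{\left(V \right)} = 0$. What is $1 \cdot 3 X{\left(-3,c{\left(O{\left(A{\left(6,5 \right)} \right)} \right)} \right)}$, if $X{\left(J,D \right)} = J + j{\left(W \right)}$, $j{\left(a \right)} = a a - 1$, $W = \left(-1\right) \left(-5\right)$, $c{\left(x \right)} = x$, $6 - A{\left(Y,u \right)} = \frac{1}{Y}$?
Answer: $63$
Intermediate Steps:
$A{\left(Y,u \right)} = 6 - \frac{1}{Y}$
$W = 5$
$j{\left(a \right)} = -1 + a^{2}$ ($j{\left(a \right)} = a^{2} - 1 = -1 + a^{2}$)
$X{\left(J,D \right)} = 24 + J$ ($X{\left(J,D \right)} = J - \left(1 - 5^{2}\right) = J + \left(-1 + 25\right) = J + 24 = 24 + J$)
$1 \cdot 3 X{\left(-3,c{\left(O{\left(A{\left(6,5 \right)} \right)} \right)} \right)} = 1 \cdot 3 \left(24 - 3\right) = 3 \cdot 21 = 63$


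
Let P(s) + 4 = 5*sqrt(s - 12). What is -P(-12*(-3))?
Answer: 4 - 10*sqrt(6) ≈ -20.495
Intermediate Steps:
P(s) = -4 + 5*sqrt(-12 + s) (P(s) = -4 + 5*sqrt(s - 12) = -4 + 5*sqrt(-12 + s))
-P(-12*(-3)) = -(-4 + 5*sqrt(-12 - 12*(-3))) = -(-4 + 5*sqrt(-12 + 36)) = -(-4 + 5*sqrt(24)) = -(-4 + 5*(2*sqrt(6))) = -(-4 + 10*sqrt(6)) = 4 - 10*sqrt(6)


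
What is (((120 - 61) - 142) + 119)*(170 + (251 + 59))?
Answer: 17280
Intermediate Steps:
(((120 - 61) - 142) + 119)*(170 + (251 + 59)) = ((59 - 142) + 119)*(170 + 310) = (-83 + 119)*480 = 36*480 = 17280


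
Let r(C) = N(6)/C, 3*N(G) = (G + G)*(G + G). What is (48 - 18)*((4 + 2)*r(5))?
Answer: 1728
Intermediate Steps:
N(G) = 4*G**2/3 (N(G) = ((G + G)*(G + G))/3 = ((2*G)*(2*G))/3 = (4*G**2)/3 = 4*G**2/3)
r(C) = 48/C (r(C) = ((4/3)*6**2)/C = ((4/3)*36)/C = 48/C)
(48 - 18)*((4 + 2)*r(5)) = (48 - 18)*((4 + 2)*(48/5)) = 30*(6*(48*(1/5))) = 30*(6*(48/5)) = 30*(288/5) = 1728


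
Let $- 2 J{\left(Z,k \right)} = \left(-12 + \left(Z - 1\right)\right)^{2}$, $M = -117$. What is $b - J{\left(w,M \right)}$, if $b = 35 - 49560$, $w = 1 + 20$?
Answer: $-49493$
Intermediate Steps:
$w = 21$
$J{\left(Z,k \right)} = - \frac{\left(-13 + Z\right)^{2}}{2}$ ($J{\left(Z,k \right)} = - \frac{\left(-12 + \left(Z - 1\right)\right)^{2}}{2} = - \frac{\left(-12 + \left(-1 + Z\right)\right)^{2}}{2} = - \frac{\left(-13 + Z\right)^{2}}{2}$)
$b = -49525$ ($b = 35 - 49560 = -49525$)
$b - J{\left(w,M \right)} = -49525 - - \frac{\left(-13 + 21\right)^{2}}{2} = -49525 - - \frac{8^{2}}{2} = -49525 - \left(- \frac{1}{2}\right) 64 = -49525 - -32 = -49525 + 32 = -49493$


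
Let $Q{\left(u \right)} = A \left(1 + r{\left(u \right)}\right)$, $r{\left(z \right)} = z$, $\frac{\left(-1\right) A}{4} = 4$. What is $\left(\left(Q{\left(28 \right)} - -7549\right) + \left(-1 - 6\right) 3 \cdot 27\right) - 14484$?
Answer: $-7966$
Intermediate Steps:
$A = -16$ ($A = \left(-4\right) 4 = -16$)
$Q{\left(u \right)} = -16 - 16 u$ ($Q{\left(u \right)} = - 16 \left(1 + u\right) = -16 - 16 u$)
$\left(\left(Q{\left(28 \right)} - -7549\right) + \left(-1 - 6\right) 3 \cdot 27\right) - 14484 = \left(\left(\left(-16 - 448\right) - -7549\right) + \left(-1 - 6\right) 3 \cdot 27\right) - 14484 = \left(\left(\left(-16 - 448\right) + 7549\right) + \left(-7\right) 3 \cdot 27\right) - 14484 = \left(\left(-464 + 7549\right) - 567\right) - 14484 = \left(7085 - 567\right) - 14484 = 6518 - 14484 = -7966$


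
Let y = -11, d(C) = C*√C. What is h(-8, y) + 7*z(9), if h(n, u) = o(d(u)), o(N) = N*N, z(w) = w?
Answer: -1268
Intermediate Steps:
d(C) = C^(3/2)
o(N) = N²
h(n, u) = u³ (h(n, u) = (u^(3/2))² = u³)
h(-8, y) + 7*z(9) = (-11)³ + 7*9 = -1331 + 63 = -1268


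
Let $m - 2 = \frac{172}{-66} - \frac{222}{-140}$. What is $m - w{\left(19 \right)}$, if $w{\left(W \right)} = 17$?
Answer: $- \frac{37007}{2310} \approx -16.02$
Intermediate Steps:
$m = \frac{2263}{2310}$ ($m = 2 + \left(\frac{172}{-66} - \frac{222}{-140}\right) = 2 + \left(172 \left(- \frac{1}{66}\right) - - \frac{111}{70}\right) = 2 + \left(- \frac{86}{33} + \frac{111}{70}\right) = 2 - \frac{2357}{2310} = \frac{2263}{2310} \approx 0.97965$)
$m - w{\left(19 \right)} = \frac{2263}{2310} - 17 = - \frac{37007}{2310}$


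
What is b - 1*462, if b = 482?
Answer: 20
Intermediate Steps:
b - 1*462 = 482 - 1*462 = 482 - 462 = 20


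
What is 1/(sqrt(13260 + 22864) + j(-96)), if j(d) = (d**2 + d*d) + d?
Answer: 4584/84043193 - sqrt(9031)/168086386 ≈ 5.3978e-5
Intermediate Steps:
j(d) = d + 2*d**2 (j(d) = (d**2 + d**2) + d = 2*d**2 + d = d + 2*d**2)
1/(sqrt(13260 + 22864) + j(-96)) = 1/(sqrt(13260 + 22864) - 96*(1 + 2*(-96))) = 1/(sqrt(36124) - 96*(1 - 192)) = 1/(2*sqrt(9031) - 96*(-191)) = 1/(2*sqrt(9031) + 18336) = 1/(18336 + 2*sqrt(9031))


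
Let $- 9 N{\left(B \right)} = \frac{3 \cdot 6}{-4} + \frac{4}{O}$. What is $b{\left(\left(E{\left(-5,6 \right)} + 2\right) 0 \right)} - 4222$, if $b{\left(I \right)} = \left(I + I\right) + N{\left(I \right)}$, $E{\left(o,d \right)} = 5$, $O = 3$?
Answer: $- \frac{227969}{54} \approx -4221.6$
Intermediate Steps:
$N{\left(B \right)} = \frac{19}{54}$ ($N{\left(B \right)} = - \frac{\frac{3 \cdot 6}{-4} + \frac{4}{3}}{9} = - \frac{18 \left(- \frac{1}{4}\right) + 4 \cdot \frac{1}{3}}{9} = - \frac{- \frac{9}{2} + \frac{4}{3}}{9} = \left(- \frac{1}{9}\right) \left(- \frac{19}{6}\right) = \frac{19}{54}$)
$b{\left(I \right)} = \frac{19}{54} + 2 I$ ($b{\left(I \right)} = \left(I + I\right) + \frac{19}{54} = 2 I + \frac{19}{54} = \frac{19}{54} + 2 I$)
$b{\left(\left(E{\left(-5,6 \right)} + 2\right) 0 \right)} - 4222 = \left(\frac{19}{54} + 2 \left(5 + 2\right) 0\right) - 4222 = \left(\frac{19}{54} + 2 \cdot 7 \cdot 0\right) - 4222 = \left(\frac{19}{54} + 2 \cdot 0\right) - 4222 = \left(\frac{19}{54} + 0\right) - 4222 = \frac{19}{54} - 4222 = - \frac{227969}{54}$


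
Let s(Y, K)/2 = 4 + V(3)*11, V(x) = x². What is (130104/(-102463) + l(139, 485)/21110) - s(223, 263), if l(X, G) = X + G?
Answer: -224129654054/1081496965 ≈ -207.24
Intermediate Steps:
l(X, G) = G + X
s(Y, K) = 206 (s(Y, K) = 2*(4 + 3²*11) = 2*(4 + 9*11) = 2*(4 + 99) = 2*103 = 206)
(130104/(-102463) + l(139, 485)/21110) - s(223, 263) = (130104/(-102463) + (485 + 139)/21110) - 1*206 = (130104*(-1/102463) + 624*(1/21110)) - 206 = (-130104/102463 + 312/10555) - 206 = -1341279264/1081496965 - 206 = -224129654054/1081496965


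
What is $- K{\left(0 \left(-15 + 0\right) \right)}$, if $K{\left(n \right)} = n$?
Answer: $0$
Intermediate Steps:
$- K{\left(0 \left(-15 + 0\right) \right)} = - 0 \left(-15 + 0\right) = - 0 \left(-15\right) = \left(-1\right) 0 = 0$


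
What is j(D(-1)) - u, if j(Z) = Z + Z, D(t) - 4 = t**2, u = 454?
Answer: -444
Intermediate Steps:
D(t) = 4 + t**2
j(Z) = 2*Z
j(D(-1)) - u = 2*(4 + (-1)**2) - 1*454 = 2*(4 + 1) - 454 = 2*5 - 454 = 10 - 454 = -444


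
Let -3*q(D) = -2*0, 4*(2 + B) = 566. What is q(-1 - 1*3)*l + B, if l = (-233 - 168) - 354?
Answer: 279/2 ≈ 139.50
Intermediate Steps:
l = -755 (l = -401 - 354 = -755)
B = 279/2 (B = -2 + (1/4)*566 = -2 + 283/2 = 279/2 ≈ 139.50)
q(D) = 0 (q(D) = -(-2)*0/3 = -1/3*0 = 0)
q(-1 - 1*3)*l + B = 0*(-755) + 279/2 = 0 + 279/2 = 279/2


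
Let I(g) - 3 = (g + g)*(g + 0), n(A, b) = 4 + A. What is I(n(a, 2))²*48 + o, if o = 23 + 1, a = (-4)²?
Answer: 30950856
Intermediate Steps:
a = 16
I(g) = 3 + 2*g² (I(g) = 3 + (g + g)*(g + 0) = 3 + (2*g)*g = 3 + 2*g²)
o = 24
I(n(a, 2))²*48 + o = (3 + 2*(4 + 16)²)²*48 + 24 = (3 + 2*20²)²*48 + 24 = (3 + 2*400)²*48 + 24 = (3 + 800)²*48 + 24 = 803²*48 + 24 = 644809*48 + 24 = 30950832 + 24 = 30950856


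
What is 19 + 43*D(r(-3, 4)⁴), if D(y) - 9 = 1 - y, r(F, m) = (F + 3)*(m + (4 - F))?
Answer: 449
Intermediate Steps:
r(F, m) = (3 + F)*(4 + m - F)
D(y) = 10 - y (D(y) = 9 + (1 - y) = 10 - y)
19 + 43*D(r(-3, 4)⁴) = 19 + 43*(10 - (12 - 3 - 1*(-3)² + 3*4 - 3*4)⁴) = 19 + 43*(10 - (12 - 3 - 1*9 + 12 - 12)⁴) = 19 + 43*(10 - (12 - 3 - 9 + 12 - 12)⁴) = 19 + 43*(10 - 1*0⁴) = 19 + 43*(10 - 1*0) = 19 + 43*(10 + 0) = 19 + 43*10 = 19 + 430 = 449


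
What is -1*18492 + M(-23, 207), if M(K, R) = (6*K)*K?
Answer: -15318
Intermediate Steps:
M(K, R) = 6*K²
-1*18492 + M(-23, 207) = -1*18492 + 6*(-23)² = -18492 + 6*529 = -18492 + 3174 = -15318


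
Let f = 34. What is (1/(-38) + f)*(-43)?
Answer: -55513/38 ≈ -1460.9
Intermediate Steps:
(1/(-38) + f)*(-43) = (1/(-38) + 34)*(-43) = (-1/38 + 34)*(-43) = (1291/38)*(-43) = -55513/38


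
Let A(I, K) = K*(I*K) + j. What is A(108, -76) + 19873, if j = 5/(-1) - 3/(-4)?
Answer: 2574707/4 ≈ 6.4368e+5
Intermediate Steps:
j = -17/4 (j = 5*(-1) - 3*(-¼) = -5 + ¾ = -17/4 ≈ -4.2500)
A(I, K) = -17/4 + I*K² (A(I, K) = K*(I*K) - 17/4 = I*K² - 17/4 = -17/4 + I*K²)
A(108, -76) + 19873 = (-17/4 + 108*(-76)²) + 19873 = (-17/4 + 108*5776) + 19873 = (-17/4 + 623808) + 19873 = 2495215/4 + 19873 = 2574707/4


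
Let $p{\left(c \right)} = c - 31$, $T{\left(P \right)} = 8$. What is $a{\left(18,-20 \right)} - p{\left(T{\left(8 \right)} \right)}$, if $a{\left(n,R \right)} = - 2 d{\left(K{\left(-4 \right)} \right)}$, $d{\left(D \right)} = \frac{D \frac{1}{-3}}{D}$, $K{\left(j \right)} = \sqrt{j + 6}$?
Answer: $\frac{71}{3} \approx 23.667$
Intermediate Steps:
$K{\left(j \right)} = \sqrt{6 + j}$
$d{\left(D \right)} = - \frac{1}{3}$ ($d{\left(D \right)} = \frac{D \left(- \frac{1}{3}\right)}{D} = \frac{\left(- \frac{1}{3}\right) D}{D} = - \frac{1}{3}$)
$p{\left(c \right)} = -31 + c$ ($p{\left(c \right)} = c - 31 = -31 + c$)
$a{\left(n,R \right)} = \frac{2}{3}$ ($a{\left(n,R \right)} = \left(-2\right) \left(- \frac{1}{3}\right) = \frac{2}{3}$)
$a{\left(18,-20 \right)} - p{\left(T{\left(8 \right)} \right)} = \frac{2}{3} - \left(-31 + 8\right) = \frac{2}{3} - -23 = \frac{2}{3} + 23 = \frac{71}{3}$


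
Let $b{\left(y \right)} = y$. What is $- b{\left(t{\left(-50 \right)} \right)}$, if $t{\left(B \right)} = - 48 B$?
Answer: $-2400$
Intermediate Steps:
$- b{\left(t{\left(-50 \right)} \right)} = - \left(-48\right) \left(-50\right) = \left(-1\right) 2400 = -2400$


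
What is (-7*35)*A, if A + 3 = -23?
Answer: 6370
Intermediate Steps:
A = -26 (A = -3 - 23 = -26)
(-7*35)*A = -7*35*(-26) = -245*(-26) = 6370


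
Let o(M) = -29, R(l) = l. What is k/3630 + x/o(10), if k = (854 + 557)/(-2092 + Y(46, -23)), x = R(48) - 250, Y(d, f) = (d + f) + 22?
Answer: 1500942301/215487690 ≈ 6.9653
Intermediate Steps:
Y(d, f) = 22 + d + f
x = -202 (x = 48 - 250 = -202)
k = -1411/2047 (k = (854 + 557)/(-2092 + (22 + 46 - 23)) = 1411/(-2092 + 45) = 1411/(-2047) = 1411*(-1/2047) = -1411/2047 ≈ -0.68930)
k/3630 + x/o(10) = -1411/2047/3630 - 202/(-29) = -1411/2047*1/3630 - 202*(-1/29) = -1411/7430610 + 202/29 = 1500942301/215487690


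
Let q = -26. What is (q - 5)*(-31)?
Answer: 961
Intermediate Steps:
(q - 5)*(-31) = (-26 - 5)*(-31) = -31*(-31) = 961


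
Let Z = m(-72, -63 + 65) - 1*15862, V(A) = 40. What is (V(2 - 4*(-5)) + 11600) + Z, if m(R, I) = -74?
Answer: -4296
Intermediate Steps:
Z = -15936 (Z = -74 - 1*15862 = -74 - 15862 = -15936)
(V(2 - 4*(-5)) + 11600) + Z = (40 + 11600) - 15936 = 11640 - 15936 = -4296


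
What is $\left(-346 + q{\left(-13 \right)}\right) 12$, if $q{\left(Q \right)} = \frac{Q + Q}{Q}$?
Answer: $-4128$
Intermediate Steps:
$q{\left(Q \right)} = 2$ ($q{\left(Q \right)} = \frac{2 Q}{Q} = 2$)
$\left(-346 + q{\left(-13 \right)}\right) 12 = \left(-346 + 2\right) 12 = \left(-344\right) 12 = -4128$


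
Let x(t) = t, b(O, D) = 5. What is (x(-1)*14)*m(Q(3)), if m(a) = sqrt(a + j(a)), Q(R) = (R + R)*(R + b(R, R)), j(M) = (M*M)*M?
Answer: -56*sqrt(6915) ≈ -4656.8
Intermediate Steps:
j(M) = M**3 (j(M) = M**2*M = M**3)
Q(R) = 2*R*(5 + R) (Q(R) = (R + R)*(R + 5) = (2*R)*(5 + R) = 2*R*(5 + R))
m(a) = sqrt(a + a**3)
(x(-1)*14)*m(Q(3)) = (-1*14)*sqrt(2*3*(5 + 3) + (2*3*(5 + 3))**3) = -14*sqrt(2*3*8 + (2*3*8)**3) = -14*sqrt(48 + 48**3) = -14*sqrt(48 + 110592) = -56*sqrt(6915)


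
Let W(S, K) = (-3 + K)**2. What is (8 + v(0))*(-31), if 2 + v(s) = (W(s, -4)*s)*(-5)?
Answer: -186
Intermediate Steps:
v(s) = -2 - 245*s (v(s) = -2 + ((-3 - 4)**2*s)*(-5) = -2 + ((-7)**2*s)*(-5) = -2 + (49*s)*(-5) = -2 - 245*s)
(8 + v(0))*(-31) = (8 + (-2 - 245*0))*(-31) = (8 + (-2 + 0))*(-31) = (8 - 2)*(-31) = 6*(-31) = -186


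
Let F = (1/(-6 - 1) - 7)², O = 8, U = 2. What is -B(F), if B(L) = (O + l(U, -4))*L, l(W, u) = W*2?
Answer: -30000/49 ≈ -612.25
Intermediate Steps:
l(W, u) = 2*W
F = 2500/49 (F = (1/(-7) - 7)² = (-⅐ - 7)² = (-50/7)² = 2500/49 ≈ 51.020)
B(L) = 12*L (B(L) = (8 + 2*2)*L = (8 + 4)*L = 12*L)
-B(F) = -12*2500/49 = -1*30000/49 = -30000/49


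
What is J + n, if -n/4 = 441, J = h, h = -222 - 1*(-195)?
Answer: -1791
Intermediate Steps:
h = -27 (h = -222 + 195 = -27)
J = -27
n = -1764 (n = -4*441 = -1764)
J + n = -27 - 1764 = -1791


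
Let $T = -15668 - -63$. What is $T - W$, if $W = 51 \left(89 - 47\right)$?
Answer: $-17747$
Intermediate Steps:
$W = 2142$ ($W = 51 \cdot 42 = 2142$)
$T = -15605$ ($T = -15668 + 63 = -15605$)
$T - W = -15605 - 2142 = -17747$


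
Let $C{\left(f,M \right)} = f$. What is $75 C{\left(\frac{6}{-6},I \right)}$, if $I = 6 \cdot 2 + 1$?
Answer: $-75$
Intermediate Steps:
$I = 13$ ($I = 12 + 1 = 13$)
$75 C{\left(\frac{6}{-6},I \right)} = 75 \frac{6}{-6} = 75 \cdot 6 \left(- \frac{1}{6}\right) = 75 \left(-1\right) = -75$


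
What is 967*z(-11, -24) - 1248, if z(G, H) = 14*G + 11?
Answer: -139529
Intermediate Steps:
z(G, H) = 11 + 14*G
967*z(-11, -24) - 1248 = 967*(11 + 14*(-11)) - 1248 = 967*(11 - 154) - 1248 = 967*(-143) - 1248 = -138281 - 1248 = -139529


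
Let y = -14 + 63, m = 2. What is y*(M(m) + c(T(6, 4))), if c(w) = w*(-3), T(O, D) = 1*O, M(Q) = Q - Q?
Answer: -882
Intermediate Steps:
M(Q) = 0
y = 49
T(O, D) = O
c(w) = -3*w
y*(M(m) + c(T(6, 4))) = 49*(0 - 3*6) = 49*(0 - 18) = 49*(-18) = -882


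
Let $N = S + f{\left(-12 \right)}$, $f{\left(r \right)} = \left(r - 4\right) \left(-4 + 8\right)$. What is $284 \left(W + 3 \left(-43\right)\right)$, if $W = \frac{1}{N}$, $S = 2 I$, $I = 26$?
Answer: $- \frac{109979}{3} \approx -36660.0$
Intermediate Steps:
$f{\left(r \right)} = -16 + 4 r$ ($f{\left(r \right)} = \left(-4 + r\right) 4 = -16 + 4 r$)
$S = 52$ ($S = 2 \cdot 26 = 52$)
$N = -12$ ($N = 52 + \left(-16 + 4 \left(-12\right)\right) = 52 - 64 = -12$)
$W = - \frac{1}{12}$ ($W = \frac{1}{-12} = - \frac{1}{12} \approx -0.083333$)
$284 \left(W + 3 \left(-43\right)\right) = 284 \left(- \frac{1}{12} + 3 \left(-43\right)\right) = 284 \left(- \frac{1}{12} - 129\right) = 284 \left(- \frac{1549}{12}\right) = - \frac{109979}{3}$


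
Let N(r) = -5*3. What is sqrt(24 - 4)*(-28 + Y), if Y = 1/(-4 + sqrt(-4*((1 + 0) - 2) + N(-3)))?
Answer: 2*sqrt(5)*(-760 - I*sqrt(11))/27 ≈ -125.88 - 0.54935*I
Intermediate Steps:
N(r) = -15
Y = 1/(-4 + I*sqrt(11)) (Y = 1/(-4 + sqrt(-4*((1 + 0) - 2) - 15)) = 1/(-4 + sqrt(-4*(1 - 2) - 15)) = 1/(-4 + sqrt(-4*(-1) - 15)) = 1/(-4 + sqrt(4 - 15)) = 1/(-4 + sqrt(-11)) = 1/(-4 + I*sqrt(11)) ≈ -0.14815 - 0.12284*I)
sqrt(24 - 4)*(-28 + Y) = sqrt(24 - 4)*(-28 + (-4/27 - I*sqrt(11)/27)) = sqrt(20)*(-760/27 - I*sqrt(11)/27) = (2*sqrt(5))*(-760/27 - I*sqrt(11)/27) = 2*sqrt(5)*(-760/27 - I*sqrt(11)/27)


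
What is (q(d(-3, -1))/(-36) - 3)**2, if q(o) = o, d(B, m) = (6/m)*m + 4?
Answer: 3481/324 ≈ 10.744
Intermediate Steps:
d(B, m) = 10 (d(B, m) = 6 + 4 = 10)
(q(d(-3, -1))/(-36) - 3)**2 = (10/(-36) - 3)**2 = (10*(-1/36) - 3)**2 = (-5/18 - 3)**2 = (-59/18)**2 = 3481/324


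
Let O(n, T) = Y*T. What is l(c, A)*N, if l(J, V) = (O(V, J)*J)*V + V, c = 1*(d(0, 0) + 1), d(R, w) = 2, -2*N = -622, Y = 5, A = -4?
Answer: -57224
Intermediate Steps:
N = 311 (N = -1/2*(-622) = 311)
O(n, T) = 5*T
c = 3 (c = 1*(2 + 1) = 1*3 = 3)
l(J, V) = V + 5*V*J**2 (l(J, V) = ((5*J)*J)*V + V = (5*J**2)*V + V = 5*V*J**2 + V = V + 5*V*J**2)
l(c, A)*N = -4*(1 + 5*3**2)*311 = -4*(1 + 5*9)*311 = -4*(1 + 45)*311 = -4*46*311 = -184*311 = -57224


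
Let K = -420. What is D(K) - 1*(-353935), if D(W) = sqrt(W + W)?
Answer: 353935 + 2*I*sqrt(210) ≈ 3.5394e+5 + 28.983*I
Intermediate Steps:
D(W) = sqrt(2)*sqrt(W) (D(W) = sqrt(2*W) = sqrt(2)*sqrt(W))
D(K) - 1*(-353935) = sqrt(2)*sqrt(-420) - 1*(-353935) = sqrt(2)*(2*I*sqrt(105)) + 353935 = 2*I*sqrt(210) + 353935 = 353935 + 2*I*sqrt(210)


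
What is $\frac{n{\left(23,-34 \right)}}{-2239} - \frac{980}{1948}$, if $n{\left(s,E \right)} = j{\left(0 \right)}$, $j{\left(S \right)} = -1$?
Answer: $- \frac{548068}{1090393} \approx -0.50263$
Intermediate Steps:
$n{\left(s,E \right)} = -1$
$\frac{n{\left(23,-34 \right)}}{-2239} - \frac{980}{1948} = - \frac{1}{-2239} - \frac{980}{1948} = \left(-1\right) \left(- \frac{1}{2239}\right) - \frac{245}{487} = \frac{1}{2239} - \frac{245}{487} = - \frac{548068}{1090393}$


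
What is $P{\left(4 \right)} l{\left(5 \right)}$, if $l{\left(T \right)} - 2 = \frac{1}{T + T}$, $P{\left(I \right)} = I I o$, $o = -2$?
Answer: $- \frac{336}{5} \approx -67.2$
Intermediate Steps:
$P{\left(I \right)} = - 2 I^{2}$ ($P{\left(I \right)} = I I \left(-2\right) = I^{2} \left(-2\right) = - 2 I^{2}$)
$l{\left(T \right)} = 2 + \frac{1}{2 T}$ ($l{\left(T \right)} = 2 + \frac{1}{T + T} = 2 + \frac{1}{2 T}$)
$P{\left(4 \right)} l{\left(5 \right)} = - 2 \cdot 4^{2} \left(2 + \frac{1}{2 \cdot 5}\right) = \left(-2\right) 16 \left(2 + \frac{1}{2} \cdot \frac{1}{5}\right) = - 32 \left(2 + \frac{1}{10}\right) = \left(-32\right) \frac{21}{10} = - \frac{336}{5}$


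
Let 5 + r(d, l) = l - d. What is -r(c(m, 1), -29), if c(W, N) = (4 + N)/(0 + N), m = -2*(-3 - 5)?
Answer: 39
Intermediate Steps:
m = 16 (m = -2*(-8) = 16)
c(W, N) = (4 + N)/N
r(d, l) = -5 + l - d (r(d, l) = -5 + (l - d) = -5 + l - d)
-r(c(m, 1), -29) = -(-5 - 29 - (4 + 1)/1) = -(-5 - 29 - 5) = -1*(-39) = 39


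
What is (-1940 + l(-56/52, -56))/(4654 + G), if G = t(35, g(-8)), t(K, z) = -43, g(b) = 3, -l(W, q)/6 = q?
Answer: -1604/4611 ≈ -0.34786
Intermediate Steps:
l(W, q) = -6*q
G = -43
(-1940 + l(-56/52, -56))/(4654 + G) = (-1940 - 6*(-56))/(4654 - 43) = (-1940 + 336)/4611 = -1604*1/4611 = -1604/4611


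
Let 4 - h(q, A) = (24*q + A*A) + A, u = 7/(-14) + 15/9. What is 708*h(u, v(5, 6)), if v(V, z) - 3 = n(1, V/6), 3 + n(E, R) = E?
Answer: -18408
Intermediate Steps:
n(E, R) = -3 + E
u = 7/6 (u = 7*(-1/14) + 15*(⅑) = -½ + 5/3 = 7/6 ≈ 1.1667)
v(V, z) = 1 (v(V, z) = 3 + (-3 + 1) = 3 - 2 = 1)
h(q, A) = 4 - A - A² - 24*q (h(q, A) = 4 - ((24*q + A*A) + A) = 4 - ((24*q + A²) + A) = 4 - ((A² + 24*q) + A) = 4 - (A + A² + 24*q) = 4 + (-A - A² - 24*q) = 4 - A - A² - 24*q)
708*h(u, v(5, 6)) = 708*(4 - 1*1 - 1*1² - 24*7/6) = 708*(4 - 1 - 1*1 - 28) = 708*(4 - 1 - 1 - 28) = 708*(-26) = -18408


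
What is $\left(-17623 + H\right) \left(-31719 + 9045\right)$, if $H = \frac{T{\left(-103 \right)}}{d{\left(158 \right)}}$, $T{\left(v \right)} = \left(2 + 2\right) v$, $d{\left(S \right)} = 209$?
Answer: $\frac{83522377206}{209} \approx 3.9963 \cdot 10^{8}$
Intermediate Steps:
$T{\left(v \right)} = 4 v$
$H = - \frac{412}{209}$ ($H = \frac{4 \left(-103\right)}{209} = \left(-412\right) \frac{1}{209} = - \frac{412}{209} \approx -1.9713$)
$\left(-17623 + H\right) \left(-31719 + 9045\right) = \left(-17623 - \frac{412}{209}\right) \left(-31719 + 9045\right) = \left(- \frac{3683619}{209}\right) \left(-22674\right) = \frac{83522377206}{209}$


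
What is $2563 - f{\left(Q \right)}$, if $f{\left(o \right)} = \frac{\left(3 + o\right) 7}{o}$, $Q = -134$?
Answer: $\frac{342525}{134} \approx 2556.2$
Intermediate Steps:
$f{\left(o \right)} = \frac{21 + 7 o}{o}$
$2563 - f{\left(Q \right)} = 2563 - \left(7 + \frac{21}{-134}\right) = 2563 - \left(7 + 21 \left(- \frac{1}{134}\right)\right) = 2563 - \left(7 - \frac{21}{134}\right) = 2563 - \frac{917}{134} = \frac{342525}{134}$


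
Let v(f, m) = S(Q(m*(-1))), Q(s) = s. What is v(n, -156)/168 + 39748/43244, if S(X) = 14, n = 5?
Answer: 6845/6828 ≈ 1.0025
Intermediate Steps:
v(f, m) = 14
v(n, -156)/168 + 39748/43244 = 14/168 + 39748/43244 = 14*(1/168) + 39748*(1/43244) = 1/12 + 523/569 = 6845/6828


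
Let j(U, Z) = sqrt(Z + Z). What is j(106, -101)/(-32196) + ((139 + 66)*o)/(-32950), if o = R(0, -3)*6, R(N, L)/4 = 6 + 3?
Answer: -4428/3295 - I*sqrt(202)/32196 ≈ -1.3439 - 0.00044144*I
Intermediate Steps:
j(U, Z) = sqrt(2)*sqrt(Z) (j(U, Z) = sqrt(2*Z) = sqrt(2)*sqrt(Z))
R(N, L) = 36 (R(N, L) = 4*(6 + 3) = 4*9 = 36)
o = 216 (o = 36*6 = 216)
j(106, -101)/(-32196) + ((139 + 66)*o)/(-32950) = (sqrt(2)*sqrt(-101))/(-32196) + ((139 + 66)*216)/(-32950) = (sqrt(2)*(I*sqrt(101)))*(-1/32196) + (205*216)*(-1/32950) = (I*sqrt(202))*(-1/32196) + 44280*(-1/32950) = -I*sqrt(202)/32196 - 4428/3295 = -4428/3295 - I*sqrt(202)/32196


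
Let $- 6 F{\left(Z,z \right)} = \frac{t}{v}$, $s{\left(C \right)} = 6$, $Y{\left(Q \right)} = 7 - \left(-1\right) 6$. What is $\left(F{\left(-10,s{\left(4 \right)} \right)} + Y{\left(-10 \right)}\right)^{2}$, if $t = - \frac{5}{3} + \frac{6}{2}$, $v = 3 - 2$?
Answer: $\frac{13225}{81} \approx 163.27$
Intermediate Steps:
$Y{\left(Q \right)} = 13$ ($Y{\left(Q \right)} = 7 - -6 = 7 + 6 = 13$)
$v = 1$ ($v = 3 - 2 = 1$)
$t = \frac{4}{3}$ ($t = \left(-5\right) \frac{1}{3} + 6 \cdot \frac{1}{2} = - \frac{5}{3} + 3 = \frac{4}{3} \approx 1.3333$)
$F{\left(Z,z \right)} = - \frac{2}{9}$ ($F{\left(Z,z \right)} = - \frac{\frac{4}{3} \cdot 1^{-1}}{6} = - \frac{\frac{4}{3} \cdot 1}{6} = \left(- \frac{1}{6}\right) \frac{4}{3} = - \frac{2}{9}$)
$\left(F{\left(-10,s{\left(4 \right)} \right)} + Y{\left(-10 \right)}\right)^{2} = \left(- \frac{2}{9} + 13\right)^{2} = \left(\frac{115}{9}\right)^{2} = \frac{13225}{81}$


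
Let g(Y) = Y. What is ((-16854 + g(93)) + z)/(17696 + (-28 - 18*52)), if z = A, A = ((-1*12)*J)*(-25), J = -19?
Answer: -22461/16732 ≈ -1.3424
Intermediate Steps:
A = -5700 (A = (-1*12*(-19))*(-25) = -12*(-19)*(-25) = 228*(-25) = -5700)
z = -5700
((-16854 + g(93)) + z)/(17696 + (-28 - 18*52)) = ((-16854 + 93) - 5700)/(17696 + (-28 - 18*52)) = (-16761 - 5700)/(17696 + (-28 - 936)) = -22461/(17696 - 964) = -22461/16732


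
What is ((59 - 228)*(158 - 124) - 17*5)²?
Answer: 34000561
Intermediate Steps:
((59 - 228)*(158 - 124) - 17*5)² = (-169*34 - 85)² = (-5746 - 85)² = (-5831)² = 34000561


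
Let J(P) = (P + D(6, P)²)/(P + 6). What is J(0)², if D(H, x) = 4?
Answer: 64/9 ≈ 7.1111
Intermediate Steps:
J(P) = (16 + P)/(6 + P) (J(P) = (P + 4²)/(P + 6) = (P + 16)/(6 + P) = (16 + P)/(6 + P))
J(0)² = ((16 + 0)/(6 + 0))² = (16/6)² = ((⅙)*16)² = (8/3)² = 64/9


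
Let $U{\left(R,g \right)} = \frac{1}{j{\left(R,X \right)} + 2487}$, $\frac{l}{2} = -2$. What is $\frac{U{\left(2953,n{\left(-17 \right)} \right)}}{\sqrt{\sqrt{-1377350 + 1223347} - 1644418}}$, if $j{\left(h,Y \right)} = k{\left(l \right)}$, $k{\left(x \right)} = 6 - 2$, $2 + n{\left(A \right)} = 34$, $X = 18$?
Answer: $\frac{1}{2491 \sqrt{-1644418 + i \sqrt{154003}}} \approx 3.7354 \cdot 10^{-11} - 3.1305 \cdot 10^{-7} i$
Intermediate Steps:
$l = -4$ ($l = 2 \left(-2\right) = -4$)
$n{\left(A \right)} = 32$ ($n{\left(A \right)} = -2 + 34 = 32$)
$k{\left(x \right)} = 4$ ($k{\left(x \right)} = 6 - 2 = 4$)
$j{\left(h,Y \right)} = 4$
$U{\left(R,g \right)} = \frac{1}{2491}$ ($U{\left(R,g \right)} = \frac{1}{4 + 2487} = \frac{1}{2491}$)
$\frac{U{\left(2953,n{\left(-17 \right)} \right)}}{\sqrt{\sqrt{-1377350 + 1223347} - 1644418}} = \frac{1}{2491 \sqrt{\sqrt{-1377350 + 1223347} - 1644418}} = \frac{1}{2491 \sqrt{\sqrt{-154003} - 1644418}} = \frac{1}{2491 \sqrt{i \sqrt{154003} - 1644418}} = \frac{1}{2491 \sqrt{-1644418 + i \sqrt{154003}}}$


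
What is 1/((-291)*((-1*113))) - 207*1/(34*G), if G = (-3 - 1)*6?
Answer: 2269199/8944176 ≈ 0.25371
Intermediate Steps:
G = -24 (G = -4*6 = -24)
1/((-291)*((-1*113))) - 207*1/(34*G) = 1/((-291)*((-1*113))) - 207/((-24*34)) = -1/291/(-113) - 207/(-816) = -1/291*(-1/113) - 207*(-1/816) = 1/32883 + 69/272 = 2269199/8944176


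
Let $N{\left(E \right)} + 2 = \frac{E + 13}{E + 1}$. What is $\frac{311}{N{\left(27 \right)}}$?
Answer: $- \frac{2177}{4} \approx -544.25$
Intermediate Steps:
$N{\left(E \right)} = -2 + \frac{13 + E}{1 + E}$ ($N{\left(E \right)} = -2 + \frac{E + 13}{E + 1} = -2 + \frac{13 + E}{1 + E}$)
$\frac{311}{N{\left(27 \right)}} = \frac{311}{\frac{1}{1 + 27} \left(11 - 27\right)} = \frac{311}{\frac{1}{28} \left(11 - 27\right)} = \frac{311}{\frac{1}{28} \left(-16\right)} = \frac{311}{- \frac{4}{7}} = 311 \left(- \frac{7}{4}\right) = - \frac{2177}{4}$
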